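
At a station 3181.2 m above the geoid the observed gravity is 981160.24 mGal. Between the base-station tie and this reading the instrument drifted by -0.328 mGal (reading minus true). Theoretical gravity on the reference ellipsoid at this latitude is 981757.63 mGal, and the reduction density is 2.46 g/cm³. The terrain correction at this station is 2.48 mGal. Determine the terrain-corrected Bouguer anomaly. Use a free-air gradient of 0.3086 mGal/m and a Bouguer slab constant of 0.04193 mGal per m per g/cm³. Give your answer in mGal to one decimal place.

Drift-corrected reading = 981160.24 − (-0.328) = 981160.568 mGal
Free-air correction = 0.3086 × 3181.2 = 981.72 mGal
Free-air anomaly = 981160.568 − 981757.63 + (981.72) = 384.658 mGal
Bouguer slab correction = 0.04193 × 2.46 × 3181.2 = 328.13 mGal
Simple Bouguer anomaly = 384.658 − (328.13) = 56.528 mGal
Complete Bouguer anomaly = 56.528 + 2.48 = 59.008 mGal

59.0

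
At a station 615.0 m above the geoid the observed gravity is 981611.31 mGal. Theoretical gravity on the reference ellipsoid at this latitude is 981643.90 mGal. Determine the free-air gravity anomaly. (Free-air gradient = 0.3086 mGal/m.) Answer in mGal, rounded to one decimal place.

Free-air correction = 0.3086 × 615.0 = 189.79 mGal
Free-air anomaly = 981611.31 − 981643.90 + (189.79) = 157.20 mGal

157.2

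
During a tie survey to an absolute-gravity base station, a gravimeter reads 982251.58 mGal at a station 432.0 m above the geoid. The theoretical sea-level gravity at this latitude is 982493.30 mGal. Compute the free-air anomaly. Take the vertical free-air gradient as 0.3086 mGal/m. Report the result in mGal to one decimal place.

Free-air correction = 0.3086 × 432.0 = 133.32 mGal
Free-air anomaly = 982251.58 − 982493.30 + (133.32) = -108.40 mGal

-108.4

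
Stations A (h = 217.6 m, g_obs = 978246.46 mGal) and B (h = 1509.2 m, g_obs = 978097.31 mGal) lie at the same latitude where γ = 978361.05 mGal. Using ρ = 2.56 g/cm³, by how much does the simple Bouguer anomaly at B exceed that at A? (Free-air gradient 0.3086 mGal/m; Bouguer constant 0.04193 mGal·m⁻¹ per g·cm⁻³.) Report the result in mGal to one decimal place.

110.8

Δg_SB(A) = 978246.46 − 978361.05 + 0.3086×217.6 − 0.04193×2.56×217.6 = -70.80 mGal
Δg_SB(B) = 978097.31 − 978361.05 + 0.3086×1509.2 − 0.04193×2.56×1509.2 = 40.00 mGal
Difference = 40.00 − (-70.80) = 110.80 mGal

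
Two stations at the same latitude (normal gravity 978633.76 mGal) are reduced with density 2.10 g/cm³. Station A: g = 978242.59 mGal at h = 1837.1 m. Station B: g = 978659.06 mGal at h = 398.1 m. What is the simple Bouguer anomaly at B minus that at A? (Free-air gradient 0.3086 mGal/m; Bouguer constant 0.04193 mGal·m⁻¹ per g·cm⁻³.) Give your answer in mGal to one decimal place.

99.1

Δg_SB(A) = 978242.59 − 978633.76 + 0.3086×1837.1 − 0.04193×2.10×1837.1 = 14.00 mGal
Δg_SB(B) = 978659.06 − 978633.76 + 0.3086×398.1 − 0.04193×2.10×398.1 = 113.10 mGal
Difference = 113.10 − (14.00) = 99.10 mGal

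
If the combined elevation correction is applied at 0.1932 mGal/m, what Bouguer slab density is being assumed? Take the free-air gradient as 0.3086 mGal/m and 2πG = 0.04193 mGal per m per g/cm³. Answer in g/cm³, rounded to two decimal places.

0.1932 = 0.3086 − 0.04193 × ρ
ρ = (0.3086 − 0.1932) / 0.04193 = 2.75 g/cm³

2.75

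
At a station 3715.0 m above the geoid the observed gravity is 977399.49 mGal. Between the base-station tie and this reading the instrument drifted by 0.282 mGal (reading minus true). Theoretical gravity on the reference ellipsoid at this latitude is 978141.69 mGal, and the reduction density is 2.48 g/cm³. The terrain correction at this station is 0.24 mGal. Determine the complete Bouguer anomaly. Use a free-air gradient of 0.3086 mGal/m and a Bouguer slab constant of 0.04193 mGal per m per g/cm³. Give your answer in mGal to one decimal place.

17.9

Drift-corrected reading = 977399.49 − (0.282) = 977399.208 mGal
Free-air correction = 0.3086 × 3715.0 = 1146.45 mGal
Free-air anomaly = 977399.208 − 978141.69 + (1146.45) = 403.968 mGal
Bouguer slab correction = 0.04193 × 2.48 × 3715.0 = 386.31 mGal
Simple Bouguer anomaly = 403.968 − (386.31) = 17.658 mGal
Complete Bouguer anomaly = 17.658 + 0.24 = 17.898 mGal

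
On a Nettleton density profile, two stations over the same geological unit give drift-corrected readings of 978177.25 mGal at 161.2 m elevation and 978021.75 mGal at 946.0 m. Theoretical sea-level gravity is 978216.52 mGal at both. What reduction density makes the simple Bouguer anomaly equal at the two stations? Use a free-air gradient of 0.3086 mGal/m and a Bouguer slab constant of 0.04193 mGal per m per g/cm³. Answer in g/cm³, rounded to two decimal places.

2.63

Δg_obs = 978021.75 − 978177.25 = -155.50 mGal over Δh = 946.0 − 161.2 = 784.8 m
Equal Bouguer anomalies ⇒ Δg_obs + (0.3086 − 0.04193ρ)·Δh = 0
0.3086 − 0.04193ρ = −Δg_obs/Δh = 0.19814
ρ = (0.3086 − 0.19814) / 0.04193 = 2.63 g/cm³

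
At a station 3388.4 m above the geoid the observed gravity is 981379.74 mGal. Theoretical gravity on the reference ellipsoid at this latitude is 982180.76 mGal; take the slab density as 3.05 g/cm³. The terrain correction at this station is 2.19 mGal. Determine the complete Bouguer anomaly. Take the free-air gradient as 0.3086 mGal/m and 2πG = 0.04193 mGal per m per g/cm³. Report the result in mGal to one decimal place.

-186.5

Free-air correction = 0.3086 × 3388.4 = 1045.66 mGal
Free-air anomaly = 981379.74 − 982180.76 + (1045.66) = 244.64 mGal
Bouguer slab correction = 0.04193 × 3.05 × 3388.4 = 433.33 mGal
Simple Bouguer anomaly = 244.64 − (433.33) = -188.69 mGal
Complete Bouguer anomaly = -188.69 + 2.19 = -186.50 mGal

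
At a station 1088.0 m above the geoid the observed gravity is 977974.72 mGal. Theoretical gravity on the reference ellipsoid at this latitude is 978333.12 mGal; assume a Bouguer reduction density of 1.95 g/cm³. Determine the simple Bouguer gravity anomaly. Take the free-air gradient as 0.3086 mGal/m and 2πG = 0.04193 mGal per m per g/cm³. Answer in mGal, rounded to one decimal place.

Free-air correction = 0.3086 × 1088.0 = 335.76 mGal
Free-air anomaly = 977974.72 − 978333.12 + (335.76) = -22.64 mGal
Bouguer slab correction = 0.04193 × 1.95 × 1088.0 = 88.96 mGal
Simple Bouguer anomaly = -22.64 − (88.96) = -111.60 mGal

-111.6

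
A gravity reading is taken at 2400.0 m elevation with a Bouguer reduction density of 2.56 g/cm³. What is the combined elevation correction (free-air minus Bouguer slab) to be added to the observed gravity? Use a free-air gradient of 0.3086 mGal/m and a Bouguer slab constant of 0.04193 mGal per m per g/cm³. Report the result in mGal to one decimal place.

Combined gradient = 0.3086 − 0.04193 × 2.56 = 0.2012592 mGal/m
Combined elevation correction = 0.2012592 × 2400.0 = 483.0 mGal

483.0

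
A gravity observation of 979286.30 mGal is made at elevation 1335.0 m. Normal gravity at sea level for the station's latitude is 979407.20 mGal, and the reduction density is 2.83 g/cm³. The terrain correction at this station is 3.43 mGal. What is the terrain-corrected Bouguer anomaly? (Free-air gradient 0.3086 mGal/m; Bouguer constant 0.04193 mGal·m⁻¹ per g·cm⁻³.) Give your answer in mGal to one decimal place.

Free-air correction = 0.3086 × 1335.0 = 411.98 mGal
Free-air anomaly = 979286.30 − 979407.20 + (411.98) = 291.08 mGal
Bouguer slab correction = 0.04193 × 2.83 × 1335.0 = 158.41 mGal
Simple Bouguer anomaly = 291.08 − (158.41) = 132.67 mGal
Complete Bouguer anomaly = 132.67 + 3.43 = 136.10 mGal

136.1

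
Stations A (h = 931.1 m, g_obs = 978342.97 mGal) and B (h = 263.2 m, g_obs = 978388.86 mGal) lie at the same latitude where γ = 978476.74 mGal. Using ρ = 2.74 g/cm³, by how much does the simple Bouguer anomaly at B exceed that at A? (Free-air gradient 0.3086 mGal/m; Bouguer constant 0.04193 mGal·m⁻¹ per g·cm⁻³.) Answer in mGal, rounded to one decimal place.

-83.5

Δg_SB(A) = 978342.97 − 978476.74 + 0.3086×931.1 − 0.04193×2.74×931.1 = 46.60 mGal
Δg_SB(B) = 978388.86 − 978476.74 + 0.3086×263.2 − 0.04193×2.74×263.2 = -36.90 mGal
Difference = -36.90 − (46.60) = -83.50 mGal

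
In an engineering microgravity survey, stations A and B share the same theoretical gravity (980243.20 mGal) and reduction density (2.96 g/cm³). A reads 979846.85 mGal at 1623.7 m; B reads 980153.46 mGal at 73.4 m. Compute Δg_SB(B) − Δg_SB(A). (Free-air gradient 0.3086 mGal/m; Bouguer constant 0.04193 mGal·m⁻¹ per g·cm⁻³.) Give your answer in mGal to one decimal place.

20.6

Δg_SB(A) = 979846.85 − 980243.20 + 0.3086×1623.7 − 0.04193×2.96×1623.7 = -96.80 mGal
Δg_SB(B) = 980153.46 − 980243.20 + 0.3086×73.4 − 0.04193×2.96×73.4 = -76.20 mGal
Difference = -76.20 − (-96.80) = 20.60 mGal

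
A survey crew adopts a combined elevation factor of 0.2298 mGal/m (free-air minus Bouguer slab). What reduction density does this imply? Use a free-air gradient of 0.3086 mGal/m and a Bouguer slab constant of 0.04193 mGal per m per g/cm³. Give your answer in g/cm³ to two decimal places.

1.88

0.2298 = 0.3086 − 0.04193 × ρ
ρ = (0.3086 − 0.2298) / 0.04193 = 1.88 g/cm³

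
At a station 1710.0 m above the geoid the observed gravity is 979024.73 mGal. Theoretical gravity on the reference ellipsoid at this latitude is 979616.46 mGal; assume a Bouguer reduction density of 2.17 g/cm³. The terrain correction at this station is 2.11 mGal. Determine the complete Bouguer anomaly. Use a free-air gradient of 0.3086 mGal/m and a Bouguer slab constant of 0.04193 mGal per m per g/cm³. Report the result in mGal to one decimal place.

Free-air correction = 0.3086 × 1710.0 = 527.71 mGal
Free-air anomaly = 979024.73 − 979616.46 + (527.71) = -64.02 mGal
Bouguer slab correction = 0.04193 × 2.17 × 1710.0 = 155.59 mGal
Simple Bouguer anomaly = -64.02 − (155.59) = -219.61 mGal
Complete Bouguer anomaly = -219.61 + 2.11 = -217.50 mGal

-217.5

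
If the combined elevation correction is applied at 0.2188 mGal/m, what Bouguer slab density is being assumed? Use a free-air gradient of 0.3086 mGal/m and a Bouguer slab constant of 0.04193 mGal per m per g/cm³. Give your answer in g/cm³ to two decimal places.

2.14

0.2188 = 0.3086 − 0.04193 × ρ
ρ = (0.3086 − 0.2188) / 0.04193 = 2.14 g/cm³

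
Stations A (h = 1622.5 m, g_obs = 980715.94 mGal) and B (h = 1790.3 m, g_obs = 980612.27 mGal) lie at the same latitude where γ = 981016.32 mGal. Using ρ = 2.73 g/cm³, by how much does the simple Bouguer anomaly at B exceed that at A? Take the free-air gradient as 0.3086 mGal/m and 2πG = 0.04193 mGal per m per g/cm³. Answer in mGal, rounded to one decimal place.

-71.1

Δg_SB(A) = 980715.94 − 981016.32 + 0.3086×1622.5 − 0.04193×2.73×1622.5 = 14.60 mGal
Δg_SB(B) = 980612.27 − 981016.32 + 0.3086×1790.3 − 0.04193×2.73×1790.3 = -56.50 mGal
Difference = -56.50 − (14.60) = -71.10 mGal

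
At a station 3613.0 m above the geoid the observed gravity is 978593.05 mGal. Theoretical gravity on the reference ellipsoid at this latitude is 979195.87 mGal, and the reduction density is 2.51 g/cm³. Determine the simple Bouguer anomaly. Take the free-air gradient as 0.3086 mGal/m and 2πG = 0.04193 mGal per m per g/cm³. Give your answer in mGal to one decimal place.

Free-air correction = 0.3086 × 3613.0 = 1114.97 mGal
Free-air anomaly = 978593.05 − 979195.87 + (1114.97) = 512.15 mGal
Bouguer slab correction = 0.04193 × 2.51 × 3613.0 = 380.25 mGal
Simple Bouguer anomaly = 512.15 − (380.25) = 131.90 mGal

131.9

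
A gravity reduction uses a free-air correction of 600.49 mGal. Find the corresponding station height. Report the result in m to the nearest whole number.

h = 600.49 / 0.3086 = 1945.85 m

1946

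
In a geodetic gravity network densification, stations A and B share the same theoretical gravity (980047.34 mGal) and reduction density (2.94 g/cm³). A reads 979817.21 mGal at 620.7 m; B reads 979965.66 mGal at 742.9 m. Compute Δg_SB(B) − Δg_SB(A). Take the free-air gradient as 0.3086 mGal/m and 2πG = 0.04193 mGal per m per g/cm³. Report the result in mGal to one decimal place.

Δg_SB(A) = 979817.21 − 980047.34 + 0.3086×620.7 − 0.04193×2.94×620.7 = -115.10 mGal
Δg_SB(B) = 979965.66 − 980047.34 + 0.3086×742.9 − 0.04193×2.94×742.9 = 56.00 mGal
Difference = 56.00 − (-115.10) = 171.10 mGal

171.1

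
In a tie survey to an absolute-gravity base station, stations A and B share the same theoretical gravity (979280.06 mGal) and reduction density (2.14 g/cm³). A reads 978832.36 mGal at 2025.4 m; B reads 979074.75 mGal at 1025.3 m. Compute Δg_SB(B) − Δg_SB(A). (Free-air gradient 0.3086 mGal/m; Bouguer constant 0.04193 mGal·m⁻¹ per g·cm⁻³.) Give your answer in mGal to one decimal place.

23.5

Δg_SB(A) = 978832.36 − 979280.06 + 0.3086×2025.4 − 0.04193×2.14×2025.4 = -4.40 mGal
Δg_SB(B) = 979074.75 − 979280.06 + 0.3086×1025.3 − 0.04193×2.14×1025.3 = 19.10 mGal
Difference = 19.10 − (-4.40) = 23.50 mGal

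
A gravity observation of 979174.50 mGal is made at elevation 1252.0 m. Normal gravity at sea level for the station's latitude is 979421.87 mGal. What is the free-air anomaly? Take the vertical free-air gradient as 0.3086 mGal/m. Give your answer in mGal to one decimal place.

Free-air correction = 0.3086 × 1252.0 = 386.37 mGal
Free-air anomaly = 979174.50 − 979421.87 + (386.37) = 139.00 mGal

139.0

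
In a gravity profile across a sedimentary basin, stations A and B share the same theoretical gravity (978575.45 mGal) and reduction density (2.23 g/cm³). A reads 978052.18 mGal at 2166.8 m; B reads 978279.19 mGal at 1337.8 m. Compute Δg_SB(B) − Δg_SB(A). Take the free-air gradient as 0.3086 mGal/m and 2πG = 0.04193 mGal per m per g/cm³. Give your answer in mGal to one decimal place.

48.7

Δg_SB(A) = 978052.18 − 978575.45 + 0.3086×2166.8 − 0.04193×2.23×2166.8 = -57.20 mGal
Δg_SB(B) = 978279.19 − 978575.45 + 0.3086×1337.8 − 0.04193×2.23×1337.8 = -8.50 mGal
Difference = -8.50 − (-57.20) = 48.70 mGal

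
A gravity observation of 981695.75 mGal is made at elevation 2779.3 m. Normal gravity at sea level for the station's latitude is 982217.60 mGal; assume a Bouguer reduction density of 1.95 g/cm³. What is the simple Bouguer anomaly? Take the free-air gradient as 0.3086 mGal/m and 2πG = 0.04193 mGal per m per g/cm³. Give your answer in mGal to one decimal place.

108.6

Free-air correction = 0.3086 × 2779.3 = 857.69 mGal
Free-air anomaly = 981695.75 − 982217.60 + (857.69) = 335.84 mGal
Bouguer slab correction = 0.04193 × 1.95 × 2779.3 = 227.25 mGal
Simple Bouguer anomaly = 335.84 − (227.25) = 108.59 mGal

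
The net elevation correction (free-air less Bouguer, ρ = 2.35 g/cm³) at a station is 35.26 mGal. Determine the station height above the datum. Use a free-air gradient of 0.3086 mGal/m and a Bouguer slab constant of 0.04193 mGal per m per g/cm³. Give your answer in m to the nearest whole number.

168

Combined gradient = 0.3086 − 0.04193 × 2.35 = 0.2100645 mGal/m
h = 35.26 / 0.2100645 = 167.85 m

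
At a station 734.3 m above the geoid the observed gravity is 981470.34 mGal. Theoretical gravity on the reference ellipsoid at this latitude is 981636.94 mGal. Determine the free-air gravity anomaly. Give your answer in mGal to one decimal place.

60.0

Free-air correction = 0.3086 × 734.3 = 226.60 mGal
Free-air anomaly = 981470.34 − 981636.94 + (226.60) = 60.00 mGal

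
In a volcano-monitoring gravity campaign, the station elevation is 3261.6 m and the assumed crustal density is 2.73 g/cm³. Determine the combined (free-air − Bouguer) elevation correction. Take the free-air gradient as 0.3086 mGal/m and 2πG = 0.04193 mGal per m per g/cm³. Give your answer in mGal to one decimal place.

633.2

Combined gradient = 0.3086 − 0.04193 × 2.73 = 0.1941311 mGal/m
Combined elevation correction = 0.1941311 × 3261.6 = 633.2 mGal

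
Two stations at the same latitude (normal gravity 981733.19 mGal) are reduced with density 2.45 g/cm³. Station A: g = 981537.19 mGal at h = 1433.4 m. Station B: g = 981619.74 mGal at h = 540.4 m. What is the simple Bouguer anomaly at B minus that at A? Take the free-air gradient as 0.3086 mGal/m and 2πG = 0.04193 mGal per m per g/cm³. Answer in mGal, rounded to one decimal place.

-101.3

Δg_SB(A) = 981537.19 − 981733.19 + 0.3086×1433.4 − 0.04193×2.45×1433.4 = 99.10 mGal
Δg_SB(B) = 981619.74 − 981733.19 + 0.3086×540.4 − 0.04193×2.45×540.4 = -2.20 mGal
Difference = -2.20 − (99.10) = -101.30 mGal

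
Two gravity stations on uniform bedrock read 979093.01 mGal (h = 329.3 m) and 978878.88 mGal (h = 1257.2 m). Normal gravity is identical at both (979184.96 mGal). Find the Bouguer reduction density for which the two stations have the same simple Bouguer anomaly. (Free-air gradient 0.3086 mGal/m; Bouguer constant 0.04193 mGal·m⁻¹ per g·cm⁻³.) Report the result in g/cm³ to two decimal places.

1.86

Δg_obs = 978878.88 − 979093.01 = -214.13 mGal over Δh = 1257.2 − 329.3 = 927.9 m
Equal Bouguer anomalies ⇒ Δg_obs + (0.3086 − 0.04193ρ)·Δh = 0
0.3086 − 0.04193ρ = −Δg_obs/Δh = 0.23077
ρ = (0.3086 − 0.23077) / 0.04193 = 1.86 g/cm³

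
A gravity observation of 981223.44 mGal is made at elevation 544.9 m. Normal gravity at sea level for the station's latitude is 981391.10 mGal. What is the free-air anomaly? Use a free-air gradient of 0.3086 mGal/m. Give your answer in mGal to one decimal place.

0.5

Free-air correction = 0.3086 × 544.9 = 168.16 mGal
Free-air anomaly = 981223.44 − 981391.10 + (168.16) = 0.50 mGal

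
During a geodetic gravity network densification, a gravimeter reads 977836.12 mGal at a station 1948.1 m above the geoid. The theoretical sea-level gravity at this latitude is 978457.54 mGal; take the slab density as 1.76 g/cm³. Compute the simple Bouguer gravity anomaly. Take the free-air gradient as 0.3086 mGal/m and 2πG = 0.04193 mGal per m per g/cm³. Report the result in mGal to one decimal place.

-164.0

Free-air correction = 0.3086 × 1948.1 = 601.18 mGal
Free-air anomaly = 977836.12 − 978457.54 + (601.18) = -20.24 mGal
Bouguer slab correction = 0.04193 × 1.76 × 1948.1 = 143.76 mGal
Simple Bouguer anomaly = -20.24 − (143.76) = -164.00 mGal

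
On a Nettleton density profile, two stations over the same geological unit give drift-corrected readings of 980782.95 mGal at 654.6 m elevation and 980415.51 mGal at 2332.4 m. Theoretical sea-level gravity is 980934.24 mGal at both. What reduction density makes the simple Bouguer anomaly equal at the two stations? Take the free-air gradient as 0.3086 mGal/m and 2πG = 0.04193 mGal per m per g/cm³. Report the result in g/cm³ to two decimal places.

Δg_obs = 980415.51 − 980782.95 = -367.44 mGal over Δh = 2332.4 − 654.6 = 1677.8 m
Equal Bouguer anomalies ⇒ Δg_obs + (0.3086 − 0.04193ρ)·Δh = 0
0.3086 − 0.04193ρ = −Δg_obs/Δh = 0.21900
ρ = (0.3086 − 0.21900) / 0.04193 = 2.14 g/cm³

2.14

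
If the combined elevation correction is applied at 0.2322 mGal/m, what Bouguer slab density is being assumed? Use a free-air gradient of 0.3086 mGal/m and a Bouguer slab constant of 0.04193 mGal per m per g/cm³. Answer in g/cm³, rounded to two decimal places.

1.82

0.2322 = 0.3086 − 0.04193 × ρ
ρ = (0.3086 − 0.2322) / 0.04193 = 1.82 g/cm³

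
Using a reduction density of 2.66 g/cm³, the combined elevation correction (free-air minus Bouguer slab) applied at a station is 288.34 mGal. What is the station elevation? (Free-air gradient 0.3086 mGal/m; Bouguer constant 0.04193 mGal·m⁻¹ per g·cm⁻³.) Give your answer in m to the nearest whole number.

Combined gradient = 0.3086 − 0.04193 × 2.66 = 0.1970662 mGal/m
h = 288.34 / 0.1970662 = 1463.16 m

1463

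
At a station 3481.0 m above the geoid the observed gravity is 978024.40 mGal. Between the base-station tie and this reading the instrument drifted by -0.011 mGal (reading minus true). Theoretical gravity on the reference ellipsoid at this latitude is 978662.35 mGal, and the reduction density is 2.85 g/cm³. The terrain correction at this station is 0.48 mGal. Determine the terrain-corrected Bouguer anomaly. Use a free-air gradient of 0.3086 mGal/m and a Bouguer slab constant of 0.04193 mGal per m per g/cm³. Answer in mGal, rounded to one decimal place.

Drift-corrected reading = 978024.40 − (-0.011) = 978024.411 mGal
Free-air correction = 0.3086 × 3481.0 = 1074.24 mGal
Free-air anomaly = 978024.411 − 978662.35 + (1074.24) = 436.301 mGal
Bouguer slab correction = 0.04193 × 2.85 × 3481.0 = 415.98 mGal
Simple Bouguer anomaly = 436.301 − (415.98) = 20.321 mGal
Complete Bouguer anomaly = 20.321 + 0.48 = 20.801 mGal

20.8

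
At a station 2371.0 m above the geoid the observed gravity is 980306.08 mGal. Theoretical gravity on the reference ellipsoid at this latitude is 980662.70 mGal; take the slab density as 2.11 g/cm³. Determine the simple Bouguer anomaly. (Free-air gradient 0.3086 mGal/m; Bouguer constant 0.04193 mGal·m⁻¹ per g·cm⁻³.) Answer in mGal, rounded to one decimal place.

Free-air correction = 0.3086 × 2371.0 = 731.69 mGal
Free-air anomaly = 980306.08 − 980662.70 + (731.69) = 375.07 mGal
Bouguer slab correction = 0.04193 × 2.11 × 2371.0 = 209.77 mGal
Simple Bouguer anomaly = 375.07 − (209.77) = 165.30 mGal

165.3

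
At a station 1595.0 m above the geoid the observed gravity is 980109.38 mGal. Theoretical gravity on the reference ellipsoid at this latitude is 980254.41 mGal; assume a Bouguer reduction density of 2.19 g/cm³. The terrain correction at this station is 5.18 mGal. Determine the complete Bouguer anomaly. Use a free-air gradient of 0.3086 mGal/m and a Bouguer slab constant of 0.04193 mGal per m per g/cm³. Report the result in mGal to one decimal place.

205.9

Free-air correction = 0.3086 × 1595.0 = 492.22 mGal
Free-air anomaly = 980109.38 − 980254.41 + (492.22) = 347.19 mGal
Bouguer slab correction = 0.04193 × 2.19 × 1595.0 = 146.46 mGal
Simple Bouguer anomaly = 347.19 − (146.46) = 200.73 mGal
Complete Bouguer anomaly = 200.73 + 5.18 = 205.91 mGal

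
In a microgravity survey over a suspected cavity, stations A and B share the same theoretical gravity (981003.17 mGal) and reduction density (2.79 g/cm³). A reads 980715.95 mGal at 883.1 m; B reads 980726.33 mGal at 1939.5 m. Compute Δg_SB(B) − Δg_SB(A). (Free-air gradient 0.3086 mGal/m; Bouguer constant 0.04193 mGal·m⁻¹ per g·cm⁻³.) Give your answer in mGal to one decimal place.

212.8

Δg_SB(A) = 980715.95 − 981003.17 + 0.3086×883.1 − 0.04193×2.79×883.1 = -118.00 mGal
Δg_SB(B) = 980726.33 − 981003.17 + 0.3086×1939.5 − 0.04193×2.79×1939.5 = 94.80 mGal
Difference = 94.80 − (-118.00) = 212.80 mGal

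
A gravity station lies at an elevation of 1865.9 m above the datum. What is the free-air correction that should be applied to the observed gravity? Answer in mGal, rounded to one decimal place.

575.8

Free-air correction = 0.3086 × 1865.9 = 575.8 mGal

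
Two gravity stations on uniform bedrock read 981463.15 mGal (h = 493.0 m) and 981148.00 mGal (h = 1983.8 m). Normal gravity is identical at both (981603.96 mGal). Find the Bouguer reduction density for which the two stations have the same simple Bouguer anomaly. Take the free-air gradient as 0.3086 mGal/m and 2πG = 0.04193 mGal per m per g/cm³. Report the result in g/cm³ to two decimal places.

Δg_obs = 981148.00 − 981463.15 = -315.15 mGal over Δh = 1983.8 − 493.0 = 1490.8 m
Equal Bouguer anomalies ⇒ Δg_obs + (0.3086 − 0.04193ρ)·Δh = 0
0.3086 − 0.04193ρ = −Δg_obs/Δh = 0.21140
ρ = (0.3086 − 0.21140) / 0.04193 = 2.32 g/cm³

2.32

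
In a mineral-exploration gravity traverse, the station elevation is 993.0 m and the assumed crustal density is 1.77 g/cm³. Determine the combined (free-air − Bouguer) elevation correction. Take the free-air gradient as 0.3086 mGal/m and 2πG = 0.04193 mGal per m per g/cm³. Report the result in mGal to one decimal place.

Combined gradient = 0.3086 − 0.04193 × 1.77 = 0.2343839 mGal/m
Combined elevation correction = 0.2343839 × 993.0 = 232.7 mGal

232.7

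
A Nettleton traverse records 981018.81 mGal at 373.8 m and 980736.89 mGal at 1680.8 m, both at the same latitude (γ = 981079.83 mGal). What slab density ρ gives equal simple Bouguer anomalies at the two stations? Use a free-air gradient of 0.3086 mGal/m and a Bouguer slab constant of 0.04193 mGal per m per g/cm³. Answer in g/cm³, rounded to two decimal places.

Δg_obs = 980736.89 − 981018.81 = -281.92 mGal over Δh = 1680.8 − 373.8 = 1307.0 m
Equal Bouguer anomalies ⇒ Δg_obs + (0.3086 − 0.04193ρ)·Δh = 0
0.3086 − 0.04193ρ = −Δg_obs/Δh = 0.21570
ρ = (0.3086 − 0.21570) / 0.04193 = 2.22 g/cm³

2.22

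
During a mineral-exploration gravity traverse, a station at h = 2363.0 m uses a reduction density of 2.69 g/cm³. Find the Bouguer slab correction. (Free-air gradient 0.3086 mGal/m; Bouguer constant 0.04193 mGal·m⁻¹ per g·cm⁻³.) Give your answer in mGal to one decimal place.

266.5

Bouguer slab correction = 0.04193 × 2.69 × 2363.0 = 266.5 mGal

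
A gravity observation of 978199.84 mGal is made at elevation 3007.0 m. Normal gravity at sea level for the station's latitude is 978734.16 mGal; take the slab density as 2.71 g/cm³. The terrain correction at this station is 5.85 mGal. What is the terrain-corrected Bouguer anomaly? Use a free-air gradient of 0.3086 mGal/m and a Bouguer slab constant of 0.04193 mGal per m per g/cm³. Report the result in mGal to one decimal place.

57.8

Free-air correction = 0.3086 × 3007.0 = 927.96 mGal
Free-air anomaly = 978199.84 − 978734.16 + (927.96) = 393.64 mGal
Bouguer slab correction = 0.04193 × 2.71 × 3007.0 = 341.69 mGal
Simple Bouguer anomaly = 393.64 − (341.69) = 51.95 mGal
Complete Bouguer anomaly = 51.95 + 5.85 = 57.80 mGal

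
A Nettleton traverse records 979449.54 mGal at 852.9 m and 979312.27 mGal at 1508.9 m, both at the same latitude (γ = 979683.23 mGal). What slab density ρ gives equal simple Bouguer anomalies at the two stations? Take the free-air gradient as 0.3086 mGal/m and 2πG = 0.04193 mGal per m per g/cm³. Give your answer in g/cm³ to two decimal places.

2.37

Δg_obs = 979312.27 − 979449.54 = -137.27 mGal over Δh = 1508.9 − 852.9 = 656.0 m
Equal Bouguer anomalies ⇒ Δg_obs + (0.3086 − 0.04193ρ)·Δh = 0
0.3086 − 0.04193ρ = −Δg_obs/Δh = 0.20925
ρ = (0.3086 − 0.20925) / 0.04193 = 2.37 g/cm³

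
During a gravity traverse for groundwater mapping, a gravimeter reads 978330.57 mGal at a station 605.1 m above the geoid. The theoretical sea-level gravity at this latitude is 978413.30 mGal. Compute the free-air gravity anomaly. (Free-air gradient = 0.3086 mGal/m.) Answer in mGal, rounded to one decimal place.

Free-air correction = 0.3086 × 605.1 = 186.73 mGal
Free-air anomaly = 978330.57 − 978413.30 + (186.73) = 104.00 mGal

104.0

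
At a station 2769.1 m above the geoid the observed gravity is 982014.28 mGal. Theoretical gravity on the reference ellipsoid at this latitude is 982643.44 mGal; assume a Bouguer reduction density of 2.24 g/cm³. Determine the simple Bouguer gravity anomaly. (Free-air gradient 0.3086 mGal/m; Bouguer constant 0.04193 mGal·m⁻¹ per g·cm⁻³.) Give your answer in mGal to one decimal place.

-34.7

Free-air correction = 0.3086 × 2769.1 = 854.54 mGal
Free-air anomaly = 982014.28 − 982643.44 + (854.54) = 225.38 mGal
Bouguer slab correction = 0.04193 × 2.24 × 2769.1 = 260.08 mGal
Simple Bouguer anomaly = 225.38 − (260.08) = -34.70 mGal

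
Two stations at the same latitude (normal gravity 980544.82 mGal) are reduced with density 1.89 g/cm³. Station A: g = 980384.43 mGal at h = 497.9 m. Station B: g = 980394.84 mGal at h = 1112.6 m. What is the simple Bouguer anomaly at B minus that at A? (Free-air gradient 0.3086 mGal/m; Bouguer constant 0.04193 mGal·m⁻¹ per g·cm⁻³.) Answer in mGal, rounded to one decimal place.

Δg_SB(A) = 980384.43 − 980544.82 + 0.3086×497.9 − 0.04193×1.89×497.9 = -46.20 mGal
Δg_SB(B) = 980394.84 − 980544.82 + 0.3086×1112.6 − 0.04193×1.89×1112.6 = 105.20 mGal
Difference = 105.20 − (-46.20) = 151.40 mGal

151.4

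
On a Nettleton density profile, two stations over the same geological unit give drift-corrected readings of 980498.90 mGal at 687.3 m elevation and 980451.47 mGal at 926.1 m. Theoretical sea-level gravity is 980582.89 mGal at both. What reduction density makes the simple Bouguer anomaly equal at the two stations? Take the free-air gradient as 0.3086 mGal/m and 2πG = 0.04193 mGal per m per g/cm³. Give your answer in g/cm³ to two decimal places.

2.62

Δg_obs = 980451.47 − 980498.90 = -47.43 mGal over Δh = 926.1 − 687.3 = 238.8 m
Equal Bouguer anomalies ⇒ Δg_obs + (0.3086 − 0.04193ρ)·Δh = 0
0.3086 − 0.04193ρ = −Δg_obs/Δh = 0.19862
ρ = (0.3086 − 0.19862) / 0.04193 = 2.62 g/cm³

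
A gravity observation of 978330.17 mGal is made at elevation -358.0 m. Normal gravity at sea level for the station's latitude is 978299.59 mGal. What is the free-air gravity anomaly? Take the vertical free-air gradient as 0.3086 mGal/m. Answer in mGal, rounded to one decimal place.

-79.9

Free-air correction = 0.3086 × -358.0 = -110.48 mGal
Free-air anomaly = 978330.17 − 978299.59 + (-110.48) = -79.90 mGal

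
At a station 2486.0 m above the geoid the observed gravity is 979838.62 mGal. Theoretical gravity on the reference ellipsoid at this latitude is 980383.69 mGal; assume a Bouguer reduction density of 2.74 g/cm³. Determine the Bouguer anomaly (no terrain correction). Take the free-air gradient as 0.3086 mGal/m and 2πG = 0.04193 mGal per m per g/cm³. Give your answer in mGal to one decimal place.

Free-air correction = 0.3086 × 2486.0 = 767.18 mGal
Free-air anomaly = 979838.62 − 980383.69 + (767.18) = 222.11 mGal
Bouguer slab correction = 0.04193 × 2.74 × 2486.0 = 285.61 mGal
Simple Bouguer anomaly = 222.11 − (285.61) = -63.50 mGal

-63.5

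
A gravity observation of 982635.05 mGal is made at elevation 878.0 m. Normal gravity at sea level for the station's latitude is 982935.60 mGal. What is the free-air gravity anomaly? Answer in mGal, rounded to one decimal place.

Free-air correction = 0.3086 × 878.0 = 270.95 mGal
Free-air anomaly = 982635.05 − 982935.60 + (270.95) = -29.60 mGal

-29.6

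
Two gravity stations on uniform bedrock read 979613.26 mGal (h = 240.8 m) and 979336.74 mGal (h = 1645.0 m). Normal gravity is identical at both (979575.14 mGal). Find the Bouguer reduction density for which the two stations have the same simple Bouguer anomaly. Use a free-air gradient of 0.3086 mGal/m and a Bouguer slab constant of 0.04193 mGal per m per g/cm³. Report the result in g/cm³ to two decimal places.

Δg_obs = 979336.74 − 979613.26 = -276.52 mGal over Δh = 1645.0 − 240.8 = 1404.2 m
Equal Bouguer anomalies ⇒ Δg_obs + (0.3086 − 0.04193ρ)·Δh = 0
0.3086 − 0.04193ρ = −Δg_obs/Δh = 0.19692
ρ = (0.3086 − 0.19692) / 0.04193 = 2.66 g/cm³

2.66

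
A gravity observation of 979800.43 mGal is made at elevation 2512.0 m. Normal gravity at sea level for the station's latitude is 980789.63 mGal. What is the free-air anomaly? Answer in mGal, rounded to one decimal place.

Free-air correction = 0.3086 × 2512.0 = 775.20 mGal
Free-air anomaly = 979800.43 − 980789.63 + (775.20) = -214.00 mGal

-214.0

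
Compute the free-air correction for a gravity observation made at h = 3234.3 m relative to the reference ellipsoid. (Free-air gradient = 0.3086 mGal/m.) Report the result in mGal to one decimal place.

Free-air correction = 0.3086 × 3234.3 = 998.1 mGal

998.1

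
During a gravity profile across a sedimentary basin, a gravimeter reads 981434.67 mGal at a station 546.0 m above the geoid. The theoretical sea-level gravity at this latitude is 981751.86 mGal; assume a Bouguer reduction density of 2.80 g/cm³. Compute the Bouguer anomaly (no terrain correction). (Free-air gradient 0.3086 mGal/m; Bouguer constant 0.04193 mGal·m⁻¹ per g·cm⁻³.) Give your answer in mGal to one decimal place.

Free-air correction = 0.3086 × 546.0 = 168.50 mGal
Free-air anomaly = 981434.67 − 981751.86 + (168.50) = -148.69 mGal
Bouguer slab correction = 0.04193 × 2.80 × 546.0 = 64.10 mGal
Simple Bouguer anomaly = -148.69 − (64.10) = -212.79 mGal

-212.8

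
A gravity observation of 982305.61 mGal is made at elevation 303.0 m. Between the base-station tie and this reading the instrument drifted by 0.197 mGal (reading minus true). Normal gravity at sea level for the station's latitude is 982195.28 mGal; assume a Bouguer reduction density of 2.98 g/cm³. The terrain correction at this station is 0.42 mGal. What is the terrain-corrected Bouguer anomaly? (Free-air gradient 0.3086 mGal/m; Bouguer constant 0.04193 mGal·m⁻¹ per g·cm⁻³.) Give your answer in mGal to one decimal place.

Drift-corrected reading = 982305.61 − (0.197) = 982305.413 mGal
Free-air correction = 0.3086 × 303.0 = 93.51 mGal
Free-air anomaly = 982305.413 − 982195.28 + (93.51) = 203.643 mGal
Bouguer slab correction = 0.04193 × 2.98 × 303.0 = 37.86 mGal
Simple Bouguer anomaly = 203.643 − (37.86) = 165.783 mGal
Complete Bouguer anomaly = 165.783 + 0.42 = 166.203 mGal

166.2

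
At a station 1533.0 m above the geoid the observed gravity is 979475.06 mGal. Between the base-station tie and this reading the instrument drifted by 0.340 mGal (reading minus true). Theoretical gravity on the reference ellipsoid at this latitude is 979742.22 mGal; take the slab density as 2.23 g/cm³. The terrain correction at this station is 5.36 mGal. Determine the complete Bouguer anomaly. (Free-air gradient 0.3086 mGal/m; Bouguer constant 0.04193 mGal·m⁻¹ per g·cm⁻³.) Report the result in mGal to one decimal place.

67.6

Drift-corrected reading = 979475.06 − (0.340) = 979474.720 mGal
Free-air correction = 0.3086 × 1533.0 = 473.08 mGal
Free-air anomaly = 979474.720 − 979742.22 + (473.08) = 205.580 mGal
Bouguer slab correction = 0.04193 × 2.23 × 1533.0 = 143.34 mGal
Simple Bouguer anomaly = 205.580 − (143.34) = 62.240 mGal
Complete Bouguer anomaly = 62.240 + 5.36 = 67.600 mGal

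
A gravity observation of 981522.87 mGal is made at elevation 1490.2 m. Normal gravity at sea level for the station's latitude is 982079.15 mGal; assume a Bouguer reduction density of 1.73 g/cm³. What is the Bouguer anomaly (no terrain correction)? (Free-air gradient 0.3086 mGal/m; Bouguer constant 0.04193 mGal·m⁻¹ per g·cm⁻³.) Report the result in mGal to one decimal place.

-204.5

Free-air correction = 0.3086 × 1490.2 = 459.88 mGal
Free-air anomaly = 981522.87 − 982079.15 + (459.88) = -96.40 mGal
Bouguer slab correction = 0.04193 × 1.73 × 1490.2 = 108.10 mGal
Simple Bouguer anomaly = -96.40 − (108.10) = -204.50 mGal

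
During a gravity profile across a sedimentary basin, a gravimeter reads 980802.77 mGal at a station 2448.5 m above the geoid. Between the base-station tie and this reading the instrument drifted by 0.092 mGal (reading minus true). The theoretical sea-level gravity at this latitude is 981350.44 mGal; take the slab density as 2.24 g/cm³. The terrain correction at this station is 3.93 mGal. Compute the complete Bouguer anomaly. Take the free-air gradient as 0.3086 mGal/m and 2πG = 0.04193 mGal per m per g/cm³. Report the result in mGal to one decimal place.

-18.2

Drift-corrected reading = 980802.77 − (0.092) = 980802.678 mGal
Free-air correction = 0.3086 × 2448.5 = 755.61 mGal
Free-air anomaly = 980802.678 − 981350.44 + (755.61) = 207.848 mGal
Bouguer slab correction = 0.04193 × 2.24 × 2448.5 = 229.97 mGal
Simple Bouguer anomaly = 207.848 − (229.97) = -22.122 mGal
Complete Bouguer anomaly = -22.122 + 3.93 = -18.192 mGal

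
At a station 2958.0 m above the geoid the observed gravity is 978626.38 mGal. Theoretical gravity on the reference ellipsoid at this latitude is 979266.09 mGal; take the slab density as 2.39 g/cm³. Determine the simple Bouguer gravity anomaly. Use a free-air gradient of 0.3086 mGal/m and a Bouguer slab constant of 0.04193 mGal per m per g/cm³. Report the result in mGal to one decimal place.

Free-air correction = 0.3086 × 2958.0 = 912.84 mGal
Free-air anomaly = 978626.38 − 979266.09 + (912.84) = 273.13 mGal
Bouguer slab correction = 0.04193 × 2.39 × 2958.0 = 296.43 mGal
Simple Bouguer anomaly = 273.13 − (296.43) = -23.30 mGal

-23.3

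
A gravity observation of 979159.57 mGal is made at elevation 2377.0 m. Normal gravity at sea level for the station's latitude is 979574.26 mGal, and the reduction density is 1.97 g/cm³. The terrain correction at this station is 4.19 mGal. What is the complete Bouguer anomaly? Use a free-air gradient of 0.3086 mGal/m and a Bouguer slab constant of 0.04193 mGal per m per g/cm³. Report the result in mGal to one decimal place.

126.7

Free-air correction = 0.3086 × 2377.0 = 733.54 mGal
Free-air anomaly = 979159.57 − 979574.26 + (733.54) = 318.85 mGal
Bouguer slab correction = 0.04193 × 1.97 × 2377.0 = 196.35 mGal
Simple Bouguer anomaly = 318.85 − (196.35) = 122.50 mGal
Complete Bouguer anomaly = 122.50 + 4.19 = 126.69 mGal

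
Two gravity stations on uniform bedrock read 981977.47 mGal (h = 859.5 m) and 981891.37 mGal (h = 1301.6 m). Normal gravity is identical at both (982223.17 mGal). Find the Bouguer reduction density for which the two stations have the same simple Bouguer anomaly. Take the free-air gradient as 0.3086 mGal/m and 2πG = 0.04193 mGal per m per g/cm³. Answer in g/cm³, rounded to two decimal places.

Δg_obs = 981891.37 − 981977.47 = -86.10 mGal over Δh = 1301.6 − 859.5 = 442.1 m
Equal Bouguer anomalies ⇒ Δg_obs + (0.3086 − 0.04193ρ)·Δh = 0
0.3086 − 0.04193ρ = −Δg_obs/Δh = 0.19475
ρ = (0.3086 − 0.19475) / 0.04193 = 2.72 g/cm³

2.72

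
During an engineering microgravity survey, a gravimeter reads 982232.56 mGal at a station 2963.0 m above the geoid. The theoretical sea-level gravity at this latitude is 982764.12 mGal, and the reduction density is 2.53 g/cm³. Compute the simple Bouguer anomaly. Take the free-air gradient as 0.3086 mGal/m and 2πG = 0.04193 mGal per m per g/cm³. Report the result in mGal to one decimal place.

68.5

Free-air correction = 0.3086 × 2963.0 = 914.38 mGal
Free-air anomaly = 982232.56 − 982764.12 + (914.38) = 382.82 mGal
Bouguer slab correction = 0.04193 × 2.53 × 2963.0 = 314.32 mGal
Simple Bouguer anomaly = 382.82 − (314.32) = 68.50 mGal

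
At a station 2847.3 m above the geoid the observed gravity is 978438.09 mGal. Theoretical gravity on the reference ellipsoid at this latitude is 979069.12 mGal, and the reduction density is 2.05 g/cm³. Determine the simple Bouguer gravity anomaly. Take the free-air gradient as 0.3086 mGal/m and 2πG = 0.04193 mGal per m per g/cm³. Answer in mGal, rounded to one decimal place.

Free-air correction = 0.3086 × 2847.3 = 878.68 mGal
Free-air anomaly = 978438.09 − 979069.12 + (878.68) = 247.65 mGal
Bouguer slab correction = 0.04193 × 2.05 × 2847.3 = 244.74 mGal
Simple Bouguer anomaly = 247.65 − (244.74) = 2.91 mGal

2.9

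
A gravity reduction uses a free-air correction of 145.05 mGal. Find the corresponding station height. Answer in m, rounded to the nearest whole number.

470

h = 145.05 / 0.3086 = 470.03 m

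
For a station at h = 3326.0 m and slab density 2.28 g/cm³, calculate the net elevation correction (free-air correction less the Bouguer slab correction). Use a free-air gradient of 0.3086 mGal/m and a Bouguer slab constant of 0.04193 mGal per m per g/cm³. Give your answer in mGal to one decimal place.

Combined gradient = 0.3086 − 0.04193 × 2.28 = 0.2129996 mGal/m
Combined elevation correction = 0.2129996 × 3326.0 = 708.4 mGal

708.4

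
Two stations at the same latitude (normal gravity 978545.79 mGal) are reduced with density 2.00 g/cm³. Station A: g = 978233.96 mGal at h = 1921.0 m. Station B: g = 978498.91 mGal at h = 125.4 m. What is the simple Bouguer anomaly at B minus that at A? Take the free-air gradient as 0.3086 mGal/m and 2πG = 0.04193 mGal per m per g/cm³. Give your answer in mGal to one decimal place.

Δg_SB(A) = 978233.96 − 978545.79 + 0.3086×1921.0 − 0.04193×2.00×1921.0 = 119.90 mGal
Δg_SB(B) = 978498.91 − 978545.79 + 0.3086×125.4 − 0.04193×2.00×125.4 = -18.70 mGal
Difference = -18.70 − (119.90) = -138.60 mGal

-138.6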